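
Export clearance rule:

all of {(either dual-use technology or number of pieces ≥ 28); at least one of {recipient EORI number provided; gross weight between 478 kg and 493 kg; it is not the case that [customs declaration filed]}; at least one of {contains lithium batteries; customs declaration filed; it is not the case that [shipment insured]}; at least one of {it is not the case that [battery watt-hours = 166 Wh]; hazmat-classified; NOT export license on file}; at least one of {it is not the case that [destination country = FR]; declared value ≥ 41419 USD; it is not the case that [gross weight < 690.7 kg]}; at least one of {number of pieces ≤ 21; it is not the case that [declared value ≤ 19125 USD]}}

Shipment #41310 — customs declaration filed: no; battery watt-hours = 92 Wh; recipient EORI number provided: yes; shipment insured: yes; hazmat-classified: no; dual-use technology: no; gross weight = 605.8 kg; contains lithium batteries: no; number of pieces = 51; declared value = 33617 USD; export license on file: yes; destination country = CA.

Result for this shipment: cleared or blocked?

Atomic conditions:
  dual-use technology: no → false
  number of pieces ≥ 28: 51 ≥ 28 is true
  recipient EORI number provided: yes → true
  gross weight between 478 kg and 493 kg: 605.8 in [478, 493] is false
  customs declaration filed: no → false
  contains lithium batteries: no → false
  shipment insured: yes → true
  battery watt-hours = 166 Wh: 92 == 166 is false
  hazmat-classified: no → false
  NOT export license on file: yes → false
  destination country = FR: CA == FR is false
  declared value ≥ 41419 USD: 33617 ≥ 41419 is false
  gross weight < 690.7 kg: 605.8 < 690.7 is true
  number of pieces ≤ 21: 51 ≤ 21 is false
  declared value ≤ 19125 USD: 33617 ≤ 19125 is false
Combine:
[1] false OR true = true
[2.3] NOT false = true
[2] true OR false OR true = true
[3.3] NOT true = false
[3] false OR false OR false = false
[4.1] NOT false = true
[4] true OR false OR false = true
[5.1] NOT false = true
[5.3] NOT true = false
[5] true OR false OR false = true
[6.2] NOT false = true
[6] false OR true = true
[root] true AND true AND false AND true AND true AND true = false
Overall: false → blocked

Blocked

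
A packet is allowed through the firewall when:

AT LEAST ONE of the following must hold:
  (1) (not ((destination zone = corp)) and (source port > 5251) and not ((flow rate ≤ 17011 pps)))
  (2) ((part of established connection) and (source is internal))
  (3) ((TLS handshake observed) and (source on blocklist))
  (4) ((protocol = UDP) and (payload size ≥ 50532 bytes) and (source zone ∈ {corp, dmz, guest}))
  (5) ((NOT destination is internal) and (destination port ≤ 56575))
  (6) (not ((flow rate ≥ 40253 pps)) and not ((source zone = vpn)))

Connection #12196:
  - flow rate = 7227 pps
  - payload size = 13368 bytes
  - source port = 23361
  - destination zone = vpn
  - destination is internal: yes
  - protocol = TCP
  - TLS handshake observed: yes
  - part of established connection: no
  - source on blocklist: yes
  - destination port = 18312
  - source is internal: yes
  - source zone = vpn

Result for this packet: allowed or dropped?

Atomic conditions:
  destination zone = corp: vpn == corp is false
  source port > 5251: 23361 > 5251 is true
  flow rate ≤ 17011 pps: 7227 ≤ 17011 is true
  part of established connection: no → false
  source is internal: yes → true
  TLS handshake observed: yes → true
  source on blocklist: yes → true
  protocol = UDP: TCP == UDP is false
  payload size ≥ 50532 bytes: 13368 ≥ 50532 is false
  source zone ∈ {corp, dmz, guest}: vpn is not in the set → false
  NOT destination is internal: yes → false
  destination port ≤ 56575: 18312 ≤ 56575 is true
  flow rate ≥ 40253 pps: 7227 ≥ 40253 is false
  source zone = vpn: vpn == vpn is true
Combine:
[1.1] NOT false = true
[1.3] NOT true = false
[1] true AND true AND false = false
[2] false AND true = false
[3] true AND true = true
[4] false AND false AND false = false
[5] false AND true = false
[6.1] NOT false = true
[6.2] NOT true = false
[6] true AND false = false
[root] false OR false OR true OR false OR false OR false = true
Overall: true → allowed

Allowed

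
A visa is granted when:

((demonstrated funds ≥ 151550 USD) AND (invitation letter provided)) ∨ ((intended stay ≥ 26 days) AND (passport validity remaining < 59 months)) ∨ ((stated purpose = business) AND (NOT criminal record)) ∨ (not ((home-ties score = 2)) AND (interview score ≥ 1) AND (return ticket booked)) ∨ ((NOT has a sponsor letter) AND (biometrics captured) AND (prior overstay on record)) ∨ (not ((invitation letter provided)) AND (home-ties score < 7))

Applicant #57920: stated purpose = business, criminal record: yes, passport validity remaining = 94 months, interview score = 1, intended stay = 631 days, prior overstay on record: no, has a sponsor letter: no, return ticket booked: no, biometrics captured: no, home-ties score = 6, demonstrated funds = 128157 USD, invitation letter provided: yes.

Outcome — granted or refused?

Refused

Atomic conditions:
  demonstrated funds ≥ 151550 USD: 128157 ≥ 151550 is false
  invitation letter provided: yes → true
  intended stay ≥ 26 days: 631 ≥ 26 is true
  passport validity remaining < 59 months: 94 < 59 is false
  stated purpose = business: business == business is true
  NOT criminal record: yes → false
  home-ties score = 2: 6 == 2 is false
  interview score ≥ 1: 1 ≥ 1 is true
  return ticket booked: no → false
  NOT has a sponsor letter: no → true
  biometrics captured: no → false
  prior overstay on record: no → false
  home-ties score < 7: 6 < 7 is true
Combine:
[1] false AND true = false
[2] true AND false = false
[3] true AND false = false
[4.1] NOT false = true
[4] true AND true AND false = false
[5] true AND false AND false = false
[6.1] NOT true = false
[6] false AND true = false
[root] false OR false OR false OR false OR false OR false = false
Overall: false → refused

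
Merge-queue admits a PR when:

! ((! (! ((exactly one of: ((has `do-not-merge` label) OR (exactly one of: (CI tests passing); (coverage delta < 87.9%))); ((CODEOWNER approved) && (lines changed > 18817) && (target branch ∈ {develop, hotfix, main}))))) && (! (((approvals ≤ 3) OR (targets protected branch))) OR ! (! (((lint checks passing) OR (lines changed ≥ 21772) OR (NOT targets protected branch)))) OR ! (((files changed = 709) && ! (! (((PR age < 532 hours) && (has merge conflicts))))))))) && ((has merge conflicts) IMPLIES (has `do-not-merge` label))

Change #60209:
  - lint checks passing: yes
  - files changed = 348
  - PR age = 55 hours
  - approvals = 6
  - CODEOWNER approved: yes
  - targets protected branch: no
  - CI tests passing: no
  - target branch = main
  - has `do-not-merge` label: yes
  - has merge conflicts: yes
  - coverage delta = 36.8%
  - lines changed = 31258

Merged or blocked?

Merged

Atomic conditions:
  has `do-not-merge` label: yes → true
  CI tests passing: no → false
  coverage delta < 87.9%: 36.8 < 87.9 is true
  CODEOWNER approved: yes → true
  lines changed > 18817: 31258 > 18817 is true
  target branch ∈ {develop, hotfix, main}: main is in the set → true
  approvals ≤ 3: 6 ≤ 3 is false
  targets protected branch: no → false
  lint checks passing: yes → true
  lines changed ≥ 21772: 31258 ≥ 21772 is true
  NOT targets protected branch: no → true
  files changed = 709: 348 == 709 is false
  PR age < 532 hours: 55 < 532 is true
  has merge conflicts: yes → true
Combine:
[1.1.1.1.1.1.2] exactly-one(false, true) = true
[1.1.1.1.1.1] true OR true = true
[1.1.1.1.1.2] true AND true AND true = true
[1.1.1.1.1] exactly-one(true, true) = false
[1.1.1.1] NOT false = true
[1.1.1] NOT true = false
[1.1.2.1.1] false OR false = false
[1.1.2.1] NOT false = true
[1.1.2.2.1.1] true OR true OR true = true
[1.1.2.2.1] NOT true = false
[1.1.2.2] NOT false = true
[1.1.2.3.1.2.1.1] true AND true = true
[1.1.2.3.1.2.1] NOT true = false
[1.1.2.3.1.2] NOT false = true
[1.1.2.3.1] false AND true = false
[1.1.2.3] NOT false = true
[1.1.2] true OR true OR true = true
[1.1] false AND true = false
[1] NOT false = true
[2] true → true = true
[root] true AND true = true
Overall: true → merged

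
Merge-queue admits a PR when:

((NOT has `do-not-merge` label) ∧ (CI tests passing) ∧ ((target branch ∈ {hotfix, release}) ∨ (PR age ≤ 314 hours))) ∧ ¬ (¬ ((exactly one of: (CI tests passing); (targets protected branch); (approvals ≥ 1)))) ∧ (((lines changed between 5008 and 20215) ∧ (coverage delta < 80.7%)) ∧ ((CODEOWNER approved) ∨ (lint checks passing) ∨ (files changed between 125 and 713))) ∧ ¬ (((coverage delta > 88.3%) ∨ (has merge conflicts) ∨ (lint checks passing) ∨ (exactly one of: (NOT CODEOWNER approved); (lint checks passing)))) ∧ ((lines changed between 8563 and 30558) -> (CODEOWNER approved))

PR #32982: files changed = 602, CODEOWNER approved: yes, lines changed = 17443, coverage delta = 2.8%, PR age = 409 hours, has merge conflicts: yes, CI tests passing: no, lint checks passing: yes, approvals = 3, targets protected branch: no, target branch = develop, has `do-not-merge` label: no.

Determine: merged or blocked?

Blocked

Atomic conditions:
  NOT has `do-not-merge` label: no → true
  CI tests passing: no → false
  target branch ∈ {hotfix, release}: develop is not in the set → false
  PR age ≤ 314 hours: 409 ≤ 314 is false
  targets protected branch: no → false
  approvals ≥ 1: 3 ≥ 1 is true
  lines changed between 5008 and 20215: 17443 in [5008, 20215] is true
  coverage delta < 80.7%: 2.8 < 80.7 is true
  CODEOWNER approved: yes → true
  lint checks passing: yes → true
  files changed between 125 and 713: 602 in [125, 713] is true
  coverage delta > 88.3%: 2.8 > 88.3 is false
  has merge conflicts: yes → true
  NOT CODEOWNER approved: yes → false
  lines changed between 8563 and 30558: 17443 in [8563, 30558] is true
Combine:
[1.3] false OR false = false
[1] true AND false AND false = false
[2.1.1] exactly-one(false, false, true) = true
[2.1] NOT true = false
[2] NOT false = true
[3.1] true AND true = true
[3.2] true OR true OR true = true
[3] true AND true = true
[4.1.4] exactly-one(false, true) = true
[4.1] false OR true OR true OR true = true
[4] NOT true = false
[5] true → true = true
[root] false AND true AND true AND false AND true = false
Overall: false → blocked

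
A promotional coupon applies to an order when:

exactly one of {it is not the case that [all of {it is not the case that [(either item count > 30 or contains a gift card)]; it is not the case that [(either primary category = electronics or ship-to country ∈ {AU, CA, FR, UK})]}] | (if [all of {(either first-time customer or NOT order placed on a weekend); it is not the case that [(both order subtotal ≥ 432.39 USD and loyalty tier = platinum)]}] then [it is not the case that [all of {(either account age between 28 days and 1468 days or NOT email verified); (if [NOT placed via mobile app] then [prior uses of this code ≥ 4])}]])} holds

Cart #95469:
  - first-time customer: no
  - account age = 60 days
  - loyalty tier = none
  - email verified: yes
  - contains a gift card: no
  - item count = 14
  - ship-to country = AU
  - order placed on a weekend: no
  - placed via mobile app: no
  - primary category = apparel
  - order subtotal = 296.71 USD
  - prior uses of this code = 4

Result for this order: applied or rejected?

Atomic conditions:
  item count > 30: 14 > 30 is false
  contains a gift card: no → false
  primary category = electronics: apparel == electronics is false
  ship-to country ∈ {AU, CA, FR, UK}: AU is in the set → true
  first-time customer: no → false
  NOT order placed on a weekend: no → true
  order subtotal ≥ 432.39 USD: 296.71 ≥ 432.39 is false
  loyalty tier = platinum: none == platinum is false
  account age between 28 days and 1468 days: 60 in [28, 1468] is true
  NOT email verified: yes → false
  NOT placed via mobile app: no → true
  prior uses of this code ≥ 4: 4 ≥ 4 is true
Combine:
[1.1.1.1] false OR false = false
[1.1.1] NOT false = true
[1.1.2.1] false OR true = true
[1.1.2] NOT true = false
[1.1] true AND false = false
[1] NOT false = true
[2.1.1] false OR true = true
[2.1.2.1] false AND false = false
[2.1.2] NOT false = true
[2.1] true AND true = true
[2.2.1.1] true OR false = true
[2.2.1.2] true → true = true
[2.2.1] true AND true = true
[2.2] NOT true = false
[2] true → false = false
[root] exactly-one(true, false) = true
Overall: true → applied

Applied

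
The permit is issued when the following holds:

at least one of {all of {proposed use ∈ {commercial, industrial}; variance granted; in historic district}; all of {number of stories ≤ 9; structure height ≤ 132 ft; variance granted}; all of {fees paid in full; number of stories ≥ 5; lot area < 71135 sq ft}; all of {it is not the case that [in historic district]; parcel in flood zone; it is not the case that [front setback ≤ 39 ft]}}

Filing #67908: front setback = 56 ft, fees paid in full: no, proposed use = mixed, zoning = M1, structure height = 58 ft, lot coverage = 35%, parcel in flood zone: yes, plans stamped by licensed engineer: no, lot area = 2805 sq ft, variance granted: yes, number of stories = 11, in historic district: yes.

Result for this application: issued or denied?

Atomic conditions:
  proposed use ∈ {commercial, industrial}: mixed is not in the set → false
  variance granted: yes → true
  in historic district: yes → true
  number of stories ≤ 9: 11 ≤ 9 is false
  structure height ≤ 132 ft: 58 ≤ 132 is true
  fees paid in full: no → false
  number of stories ≥ 5: 11 ≥ 5 is true
  lot area < 71135 sq ft: 2805 < 71135 is true
  parcel in flood zone: yes → true
  front setback ≤ 39 ft: 56 ≤ 39 is false
Combine:
[1] false AND true AND true = false
[2] false AND true AND true = false
[3] false AND true AND true = false
[4.1] NOT true = false
[4.3] NOT false = true
[4] false AND true AND true = false
[root] false OR false OR false OR false = false
Overall: false → denied

Denied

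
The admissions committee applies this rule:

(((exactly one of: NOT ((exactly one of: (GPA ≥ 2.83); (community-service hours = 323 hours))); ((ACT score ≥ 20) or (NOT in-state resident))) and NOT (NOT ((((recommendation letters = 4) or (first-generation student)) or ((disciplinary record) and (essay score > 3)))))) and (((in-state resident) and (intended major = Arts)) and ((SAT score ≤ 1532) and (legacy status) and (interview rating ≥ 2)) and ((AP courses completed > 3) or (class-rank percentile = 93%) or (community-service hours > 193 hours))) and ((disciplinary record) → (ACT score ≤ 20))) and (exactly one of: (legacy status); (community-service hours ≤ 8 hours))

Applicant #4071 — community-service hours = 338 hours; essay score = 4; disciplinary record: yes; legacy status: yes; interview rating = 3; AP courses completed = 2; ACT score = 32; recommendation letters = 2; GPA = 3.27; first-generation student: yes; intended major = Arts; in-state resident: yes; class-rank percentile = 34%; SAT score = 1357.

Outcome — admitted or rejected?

Rejected

Atomic conditions:
  GPA ≥ 2.83: 3.27 ≥ 2.83 is true
  community-service hours = 323 hours: 338 == 323 is false
  ACT score ≥ 20: 32 ≥ 20 is true
  NOT in-state resident: yes → false
  recommendation letters = 4: 2 == 4 is false
  first-generation student: yes → true
  disciplinary record: yes → true
  essay score > 3: 4 > 3 is true
  in-state resident: yes → true
  intended major = Arts: Arts == Arts is true
  SAT score ≤ 1532: 1357 ≤ 1532 is true
  legacy status: yes → true
  interview rating ≥ 2: 3 ≥ 2 is true
  AP courses completed > 3: 2 > 3 is false
  class-rank percentile = 93%: 34 == 93 is false
  community-service hours > 193 hours: 338 > 193 is true
  ACT score ≤ 20: 32 ≤ 20 is false
  community-service hours ≤ 8 hours: 338 ≤ 8 is false
Combine:
[1.1.1.1.1] exactly-one(true, false) = true
[1.1.1.1] NOT true = false
[1.1.1.2] true OR false = true
[1.1.1] exactly-one(false, true) = true
[1.1.2.1.1.1] false OR true = true
[1.1.2.1.1.2] true AND true = true
[1.1.2.1.1] true OR true = true
[1.1.2.1] NOT true = false
[1.1.2] NOT false = true
[1.1] true AND true = true
[1.2.1] true AND true = true
[1.2.2] true AND true AND true = true
[1.2.3] false OR false OR true = true
[1.2] true AND true AND true = true
[1.3] true → false = false
[1] true AND true AND false = false
[2] exactly-one(true, false) = true
[root] false AND true = false
Overall: false → rejected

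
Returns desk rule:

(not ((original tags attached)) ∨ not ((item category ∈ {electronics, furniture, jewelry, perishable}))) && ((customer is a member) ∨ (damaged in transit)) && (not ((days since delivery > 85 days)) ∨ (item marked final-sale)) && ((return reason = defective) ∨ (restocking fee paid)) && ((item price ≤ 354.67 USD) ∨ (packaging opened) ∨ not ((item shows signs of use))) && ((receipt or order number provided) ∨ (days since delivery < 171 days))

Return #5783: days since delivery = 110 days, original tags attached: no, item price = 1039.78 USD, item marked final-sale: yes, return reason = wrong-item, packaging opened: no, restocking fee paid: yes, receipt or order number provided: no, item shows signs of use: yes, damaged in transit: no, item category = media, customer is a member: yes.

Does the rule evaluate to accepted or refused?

Refused

Atomic conditions:
  original tags attached: no → false
  item category ∈ {electronics, furniture, jewelry, perishable}: media is not in the set → false
  customer is a member: yes → true
  damaged in transit: no → false
  days since delivery > 85 days: 110 > 85 is true
  item marked final-sale: yes → true
  return reason = defective: wrong-item == defective is false
  restocking fee paid: yes → true
  item price ≤ 354.67 USD: 1039.78 ≤ 354.67 is false
  packaging opened: no → false
  item shows signs of use: yes → true
  receipt or order number provided: no → false
  days since delivery < 171 days: 110 < 171 is true
Combine:
[1.1] NOT false = true
[1.2] NOT false = true
[1] true OR true = true
[2] true OR false = true
[3.1] NOT true = false
[3] false OR true = true
[4] false OR true = true
[5.3] NOT true = false
[5] false OR false OR false = false
[6] false OR true = true
[root] true AND true AND true AND true AND false AND true = false
Overall: false → refused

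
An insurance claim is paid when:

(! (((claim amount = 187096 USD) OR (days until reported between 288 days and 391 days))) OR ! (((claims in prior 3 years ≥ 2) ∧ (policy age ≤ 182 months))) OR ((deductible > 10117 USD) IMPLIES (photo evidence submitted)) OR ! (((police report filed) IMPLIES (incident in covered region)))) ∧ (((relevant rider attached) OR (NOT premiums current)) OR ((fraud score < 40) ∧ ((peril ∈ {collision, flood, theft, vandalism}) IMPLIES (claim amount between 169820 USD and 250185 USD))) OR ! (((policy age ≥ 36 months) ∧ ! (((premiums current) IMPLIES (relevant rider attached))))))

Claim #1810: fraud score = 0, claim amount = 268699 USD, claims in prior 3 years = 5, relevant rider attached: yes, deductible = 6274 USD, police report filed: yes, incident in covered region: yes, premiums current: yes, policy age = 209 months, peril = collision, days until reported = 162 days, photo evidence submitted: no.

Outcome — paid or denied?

Paid

Atomic conditions:
  claim amount = 187096 USD: 268699 == 187096 is false
  days until reported between 288 days and 391 days: 162 in [288, 391] is false
  claims in prior 3 years ≥ 2: 5 ≥ 2 is true
  policy age ≤ 182 months: 209 ≤ 182 is false
  deductible > 10117 USD: 6274 > 10117 is false
  photo evidence submitted: no → false
  police report filed: yes → true
  incident in covered region: yes → true
  relevant rider attached: yes → true
  NOT premiums current: yes → false
  fraud score < 40: 0 < 40 is true
  peril ∈ {collision, flood, theft, vandalism}: collision is in the set → true
  claim amount between 169820 USD and 250185 USD: 268699 in [169820, 250185] is false
  policy age ≥ 36 months: 209 ≥ 36 is true
  premiums current: yes → true
Combine:
[1.1.1] false OR false = false
[1.1] NOT false = true
[1.2.1] true AND false = false
[1.2] NOT false = true
[1.3] false → false (antecedent false ⇒ implication holds) = true
[1.4.1] true → true = true
[1.4] NOT true = false
[1] true OR true OR true OR false = true
[2.1] true OR false = true
[2.2.2] true → false = false
[2.2] true AND false = false
[2.3.1.2.1] true → true = true
[2.3.1.2] NOT true = false
[2.3.1] true AND false = false
[2.3] NOT false = true
[2] true OR false OR true = true
[root] true AND true = true
Overall: true → paid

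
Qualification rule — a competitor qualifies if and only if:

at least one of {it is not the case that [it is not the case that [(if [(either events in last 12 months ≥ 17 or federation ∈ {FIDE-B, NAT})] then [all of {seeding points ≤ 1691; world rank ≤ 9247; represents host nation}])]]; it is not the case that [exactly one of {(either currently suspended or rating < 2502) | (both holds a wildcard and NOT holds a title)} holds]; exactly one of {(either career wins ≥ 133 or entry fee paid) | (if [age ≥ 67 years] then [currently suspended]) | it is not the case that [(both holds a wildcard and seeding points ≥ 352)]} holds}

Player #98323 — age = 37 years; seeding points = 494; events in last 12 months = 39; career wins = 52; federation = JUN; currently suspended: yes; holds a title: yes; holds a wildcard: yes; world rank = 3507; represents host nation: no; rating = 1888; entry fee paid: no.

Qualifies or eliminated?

Atomic conditions:
  events in last 12 months ≥ 17: 39 ≥ 17 is true
  federation ∈ {FIDE-B, NAT}: JUN is not in the set → false
  seeding points ≤ 1691: 494 ≤ 1691 is true
  world rank ≤ 9247: 3507 ≤ 9247 is true
  represents host nation: no → false
  currently suspended: yes → true
  rating < 2502: 1888 < 2502 is true
  holds a wildcard: yes → true
  NOT holds a title: yes → false
  career wins ≥ 133: 52 ≥ 133 is false
  entry fee paid: no → false
  age ≥ 67 years: 37 ≥ 67 is false
  seeding points ≥ 352: 494 ≥ 352 is true
Combine:
[1.1.1.1] true OR false = true
[1.1.1.2] true AND true AND false = false
[1.1.1] true → false = false
[1.1] NOT false = true
[1] NOT true = false
[2.1.1] true OR true = true
[2.1.2] true AND false = false
[2.1] exactly-one(true, false) = true
[2] NOT true = false
[3.1] false OR false = false
[3.2] false → true (antecedent false ⇒ implication holds) = true
[3.3.1] true AND true = true
[3.3] NOT true = false
[3] exactly-one(false, true, false) = true
[root] false OR false OR true = true
Overall: true → qualifies

Qualifies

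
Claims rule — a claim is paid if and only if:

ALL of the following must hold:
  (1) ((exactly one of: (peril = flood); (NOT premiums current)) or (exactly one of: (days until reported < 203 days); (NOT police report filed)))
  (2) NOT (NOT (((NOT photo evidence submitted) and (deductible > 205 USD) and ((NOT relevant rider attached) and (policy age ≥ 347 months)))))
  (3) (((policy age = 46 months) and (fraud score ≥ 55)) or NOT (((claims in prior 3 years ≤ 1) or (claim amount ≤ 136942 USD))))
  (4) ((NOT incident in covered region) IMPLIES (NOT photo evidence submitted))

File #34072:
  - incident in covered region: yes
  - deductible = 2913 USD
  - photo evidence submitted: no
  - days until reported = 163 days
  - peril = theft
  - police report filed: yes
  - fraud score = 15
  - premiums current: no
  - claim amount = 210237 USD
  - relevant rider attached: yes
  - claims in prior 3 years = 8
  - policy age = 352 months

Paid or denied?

Denied

Atomic conditions:
  peril = flood: theft == flood is false
  NOT premiums current: no → true
  days until reported < 203 days: 163 < 203 is true
  NOT police report filed: yes → false
  NOT photo evidence submitted: no → true
  deductible > 205 USD: 2913 > 205 is true
  NOT relevant rider attached: yes → false
  policy age ≥ 347 months: 352 ≥ 347 is true
  policy age = 46 months: 352 == 46 is false
  fraud score ≥ 55: 15 ≥ 55 is false
  claims in prior 3 years ≤ 1: 8 ≤ 1 is false
  claim amount ≤ 136942 USD: 210237 ≤ 136942 is false
  NOT incident in covered region: yes → false
Combine:
[1.1] exactly-one(false, true) = true
[1.2] exactly-one(true, false) = true
[1] true OR true = true
[2.1.1.3] false AND true = false
[2.1.1] true AND true AND false = false
[2.1] NOT false = true
[2] NOT true = false
[3.1] false AND false = false
[3.2.1] false OR false = false
[3.2] NOT false = true
[3] false OR true = true
[4] false → true (antecedent false ⇒ implication holds) = true
[root] true AND false AND true AND true = false
Overall: false → denied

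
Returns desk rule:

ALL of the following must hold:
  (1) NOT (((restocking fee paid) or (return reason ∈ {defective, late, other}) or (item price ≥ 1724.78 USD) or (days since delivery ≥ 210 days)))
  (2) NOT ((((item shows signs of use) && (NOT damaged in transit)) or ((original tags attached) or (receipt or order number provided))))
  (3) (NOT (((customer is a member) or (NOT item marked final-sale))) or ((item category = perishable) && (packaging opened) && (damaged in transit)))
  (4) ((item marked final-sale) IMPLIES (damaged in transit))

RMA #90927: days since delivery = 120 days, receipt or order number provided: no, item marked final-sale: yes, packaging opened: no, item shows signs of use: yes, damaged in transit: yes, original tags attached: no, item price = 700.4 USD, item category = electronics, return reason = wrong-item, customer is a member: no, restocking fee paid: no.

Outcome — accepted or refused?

Atomic conditions:
  restocking fee paid: no → false
  return reason ∈ {defective, late, other}: wrong-item is not in the set → false
  item price ≥ 1724.78 USD: 700.4 ≥ 1724.78 is false
  days since delivery ≥ 210 days: 120 ≥ 210 is false
  item shows signs of use: yes → true
  NOT damaged in transit: yes → false
  original tags attached: no → false
  receipt or order number provided: no → false
  customer is a member: no → false
  NOT item marked final-sale: yes → false
  item category = perishable: electronics == perishable is false
  packaging opened: no → false
  damaged in transit: yes → true
  item marked final-sale: yes → true
Combine:
[1.1] false OR false OR false OR false = false
[1] NOT false = true
[2.1.1] true AND false = false
[2.1.2] false OR false = false
[2.1] false OR false = false
[2] NOT false = true
[3.1.1] false OR false = false
[3.1] NOT false = true
[3.2] false AND false AND true = false
[3] true OR false = true
[4] true → true = true
[root] true AND true AND true AND true = true
Overall: true → accepted

Accepted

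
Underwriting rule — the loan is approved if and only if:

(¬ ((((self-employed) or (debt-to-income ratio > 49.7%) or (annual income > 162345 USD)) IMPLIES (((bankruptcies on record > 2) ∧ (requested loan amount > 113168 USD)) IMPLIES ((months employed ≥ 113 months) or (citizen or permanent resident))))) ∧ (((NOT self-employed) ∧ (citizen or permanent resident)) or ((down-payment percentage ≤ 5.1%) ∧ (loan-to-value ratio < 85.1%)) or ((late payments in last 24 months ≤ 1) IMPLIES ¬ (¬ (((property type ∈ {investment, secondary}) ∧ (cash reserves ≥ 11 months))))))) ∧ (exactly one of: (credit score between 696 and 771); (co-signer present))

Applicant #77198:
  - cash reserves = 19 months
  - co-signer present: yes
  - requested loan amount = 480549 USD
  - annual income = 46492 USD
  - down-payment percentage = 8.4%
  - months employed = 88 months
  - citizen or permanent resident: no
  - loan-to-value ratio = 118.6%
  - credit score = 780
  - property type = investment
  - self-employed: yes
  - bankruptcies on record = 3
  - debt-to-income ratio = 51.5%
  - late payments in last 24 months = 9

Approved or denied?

Atomic conditions:
  self-employed: yes → true
  debt-to-income ratio > 49.7%: 51.5 > 49.7 is true
  annual income > 162345 USD: 46492 > 162345 is false
  bankruptcies on record > 2: 3 > 2 is true
  requested loan amount > 113168 USD: 480549 > 113168 is true
  months employed ≥ 113 months: 88 ≥ 113 is false
  citizen or permanent resident: no → false
  NOT self-employed: yes → false
  down-payment percentage ≤ 5.1%: 8.4 ≤ 5.1 is false
  loan-to-value ratio < 85.1%: 118.6 < 85.1 is false
  late payments in last 24 months ≤ 1: 9 ≤ 1 is false
  property type ∈ {investment, secondary}: investment is in the set → true
  cash reserves ≥ 11 months: 19 ≥ 11 is true
  credit score between 696 and 771: 780 in [696, 771] is false
  co-signer present: yes → true
Combine:
[1.1.1.1] true OR true OR false = true
[1.1.1.2.1] true AND true = true
[1.1.1.2.2] false OR false = false
[1.1.1.2] true → false = false
[1.1.1] true → false = false
[1.1] NOT false = true
[1.2.1] false AND false = false
[1.2.2] false AND false = false
[1.2.3.2.1.1] true AND true = true
[1.2.3.2.1] NOT true = false
[1.2.3.2] NOT false = true
[1.2.3] false → true (antecedent false ⇒ implication holds) = true
[1.2] false OR false OR true = true
[1] true AND true = true
[2] exactly-one(false, true) = true
[root] true AND true = true
Overall: true → approved

Approved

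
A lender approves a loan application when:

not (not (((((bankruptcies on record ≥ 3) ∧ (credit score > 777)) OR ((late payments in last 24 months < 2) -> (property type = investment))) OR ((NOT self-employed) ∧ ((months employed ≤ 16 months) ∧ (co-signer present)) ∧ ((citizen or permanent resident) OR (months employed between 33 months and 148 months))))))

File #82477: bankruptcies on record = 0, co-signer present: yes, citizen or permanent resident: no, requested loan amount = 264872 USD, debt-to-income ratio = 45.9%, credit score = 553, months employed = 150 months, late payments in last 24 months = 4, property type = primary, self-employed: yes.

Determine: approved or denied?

Approved

Atomic conditions:
  bankruptcies on record ≥ 3: 0 ≥ 3 is false
  credit score > 777: 553 > 777 is false
  late payments in last 24 months < 2: 4 < 2 is false
  property type = investment: primary == investment is false
  NOT self-employed: yes → false
  months employed ≤ 16 months: 150 ≤ 16 is false
  co-signer present: yes → true
  citizen or permanent resident: no → false
  months employed between 33 months and 148 months: 150 in [33, 148] is false
Combine:
[1.1.1.1] false AND false = false
[1.1.1.2] false → false (antecedent false ⇒ implication holds) = true
[1.1.1] false OR true = true
[1.1.2.2] false AND true = false
[1.1.2.3] false OR false = false
[1.1.2] false AND false AND false = false
[1.1] true OR false = true
[1] NOT true = false
[root] NOT false = true
Overall: true → approved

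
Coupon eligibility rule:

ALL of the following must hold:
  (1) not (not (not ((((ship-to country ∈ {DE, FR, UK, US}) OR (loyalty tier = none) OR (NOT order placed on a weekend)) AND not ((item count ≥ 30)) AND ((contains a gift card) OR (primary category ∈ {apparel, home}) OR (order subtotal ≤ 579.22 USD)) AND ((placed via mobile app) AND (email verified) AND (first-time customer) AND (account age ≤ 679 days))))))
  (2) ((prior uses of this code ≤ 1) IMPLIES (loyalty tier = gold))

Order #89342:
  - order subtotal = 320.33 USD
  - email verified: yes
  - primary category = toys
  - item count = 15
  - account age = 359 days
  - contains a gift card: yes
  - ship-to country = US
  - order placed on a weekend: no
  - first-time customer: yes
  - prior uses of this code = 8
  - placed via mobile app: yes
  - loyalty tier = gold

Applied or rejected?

Rejected

Atomic conditions:
  ship-to country ∈ {DE, FR, UK, US}: US is in the set → true
  loyalty tier = none: gold == none is false
  NOT order placed on a weekend: no → true
  item count ≥ 30: 15 ≥ 30 is false
  contains a gift card: yes → true
  primary category ∈ {apparel, home}: toys is not in the set → false
  order subtotal ≤ 579.22 USD: 320.33 ≤ 579.22 is true
  placed via mobile app: yes → true
  email verified: yes → true
  first-time customer: yes → true
  account age ≤ 679 days: 359 ≤ 679 is true
  prior uses of this code ≤ 1: 8 ≤ 1 is false
  loyalty tier = gold: gold == gold is true
Combine:
[1.1.1.1.1] true OR false OR true = true
[1.1.1.1.2] NOT false = true
[1.1.1.1.3] true OR false OR true = true
[1.1.1.1.4] true AND true AND true AND true = true
[1.1.1.1] true AND true AND true AND true = true
[1.1.1] NOT true = false
[1.1] NOT false = true
[1] NOT true = false
[2] false → true (antecedent false ⇒ implication holds) = true
[root] false AND true = false
Overall: false → rejected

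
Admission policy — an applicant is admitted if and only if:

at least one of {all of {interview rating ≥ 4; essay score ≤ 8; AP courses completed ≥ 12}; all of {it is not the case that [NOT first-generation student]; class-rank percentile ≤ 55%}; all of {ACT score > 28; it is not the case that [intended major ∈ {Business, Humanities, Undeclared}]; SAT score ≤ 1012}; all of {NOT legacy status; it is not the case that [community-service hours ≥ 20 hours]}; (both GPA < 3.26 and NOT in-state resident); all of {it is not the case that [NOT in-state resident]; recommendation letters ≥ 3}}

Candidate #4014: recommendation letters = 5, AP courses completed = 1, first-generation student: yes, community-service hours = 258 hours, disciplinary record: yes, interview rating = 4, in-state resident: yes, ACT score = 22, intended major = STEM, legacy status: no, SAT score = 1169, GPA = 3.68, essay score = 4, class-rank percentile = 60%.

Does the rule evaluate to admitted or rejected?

Atomic conditions:
  interview rating ≥ 4: 4 ≥ 4 is true
  essay score ≤ 8: 4 ≤ 8 is true
  AP courses completed ≥ 12: 1 ≥ 12 is false
  NOT first-generation student: yes → false
  class-rank percentile ≤ 55%: 60 ≤ 55 is false
  ACT score > 28: 22 > 28 is false
  intended major ∈ {Business, Humanities, Undeclared}: STEM is not in the set → false
  SAT score ≤ 1012: 1169 ≤ 1012 is false
  NOT legacy status: no → true
  community-service hours ≥ 20 hours: 258 ≥ 20 is true
  GPA < 3.26: 3.68 < 3.26 is false
  NOT in-state resident: yes → false
  recommendation letters ≥ 3: 5 ≥ 3 is true
Combine:
[1] true AND true AND false = false
[2.1] NOT false = true
[2] true AND false = false
[3.2] NOT false = true
[3] false AND true AND false = false
[4.2] NOT true = false
[4] true AND false = false
[5] false AND false = false
[6.1] NOT false = true
[6] true AND true = true
[root] false OR false OR false OR false OR false OR true = true
Overall: true → admitted

Admitted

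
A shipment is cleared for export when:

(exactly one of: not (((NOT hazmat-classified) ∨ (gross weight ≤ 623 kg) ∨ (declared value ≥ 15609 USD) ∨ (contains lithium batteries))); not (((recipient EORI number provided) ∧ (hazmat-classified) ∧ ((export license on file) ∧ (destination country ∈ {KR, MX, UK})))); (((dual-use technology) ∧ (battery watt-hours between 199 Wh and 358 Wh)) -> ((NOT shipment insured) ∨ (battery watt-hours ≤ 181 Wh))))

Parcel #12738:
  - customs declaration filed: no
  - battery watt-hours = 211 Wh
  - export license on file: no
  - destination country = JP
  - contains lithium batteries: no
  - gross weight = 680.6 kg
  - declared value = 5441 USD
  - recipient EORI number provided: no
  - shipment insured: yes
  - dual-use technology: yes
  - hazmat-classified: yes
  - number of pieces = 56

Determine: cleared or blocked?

Atomic conditions:
  NOT hazmat-classified: yes → false
  gross weight ≤ 623 kg: 680.6 ≤ 623 is false
  declared value ≥ 15609 USD: 5441 ≥ 15609 is false
  contains lithium batteries: no → false
  recipient EORI number provided: no → false
  hazmat-classified: yes → true
  export license on file: no → false
  destination country ∈ {KR, MX, UK}: JP is not in the set → false
  dual-use technology: yes → true
  battery watt-hours between 199 Wh and 358 Wh: 211 in [199, 358] is true
  NOT shipment insured: yes → false
  battery watt-hours ≤ 181 Wh: 211 ≤ 181 is false
Combine:
[1.1] false OR false OR false OR false = false
[1] NOT false = true
[2.1.3] false AND false = false
[2.1] false AND true AND false = false
[2] NOT false = true
[3.1] true AND true = true
[3.2] false OR false = false
[3] true → false = false
[root] exactly-one(true, true, false) = false
Overall: false → blocked

Blocked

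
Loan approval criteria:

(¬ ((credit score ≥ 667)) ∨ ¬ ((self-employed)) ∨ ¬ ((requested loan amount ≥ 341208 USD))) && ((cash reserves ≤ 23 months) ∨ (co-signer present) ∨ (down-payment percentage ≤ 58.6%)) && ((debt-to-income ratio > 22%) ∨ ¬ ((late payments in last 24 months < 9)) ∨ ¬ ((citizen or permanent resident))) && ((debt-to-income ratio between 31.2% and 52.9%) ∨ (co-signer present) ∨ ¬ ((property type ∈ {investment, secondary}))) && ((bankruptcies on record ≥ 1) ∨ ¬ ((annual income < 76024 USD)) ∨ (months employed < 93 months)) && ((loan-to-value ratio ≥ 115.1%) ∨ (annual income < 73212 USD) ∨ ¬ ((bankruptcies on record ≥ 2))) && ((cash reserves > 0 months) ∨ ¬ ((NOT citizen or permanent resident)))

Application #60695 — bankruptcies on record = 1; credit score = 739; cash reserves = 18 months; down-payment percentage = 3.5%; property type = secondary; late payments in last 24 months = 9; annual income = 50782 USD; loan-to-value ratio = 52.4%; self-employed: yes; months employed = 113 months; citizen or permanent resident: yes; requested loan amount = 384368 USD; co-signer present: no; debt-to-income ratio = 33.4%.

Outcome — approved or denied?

Atomic conditions:
  credit score ≥ 667: 739 ≥ 667 is true
  self-employed: yes → true
  requested loan amount ≥ 341208 USD: 384368 ≥ 341208 is true
  cash reserves ≤ 23 months: 18 ≤ 23 is true
  co-signer present: no → false
  down-payment percentage ≤ 58.6%: 3.5 ≤ 58.6 is true
  debt-to-income ratio > 22%: 33.4 > 22 is true
  late payments in last 24 months < 9: 9 < 9 is false
  citizen or permanent resident: yes → true
  debt-to-income ratio between 31.2% and 52.9%: 33.4 in [31.2, 52.9] is true
  property type ∈ {investment, secondary}: secondary is in the set → true
  bankruptcies on record ≥ 1: 1 ≥ 1 is true
  annual income < 76024 USD: 50782 < 76024 is true
  months employed < 93 months: 113 < 93 is false
  loan-to-value ratio ≥ 115.1%: 52.4 ≥ 115.1 is false
  annual income < 73212 USD: 50782 < 73212 is true
  bankruptcies on record ≥ 2: 1 ≥ 2 is false
  cash reserves > 0 months: 18 > 0 is true
  NOT citizen or permanent resident: yes → false
Combine:
[1.1] NOT true = false
[1.2] NOT true = false
[1.3] NOT true = false
[1] false OR false OR false = false
[2] true OR false OR true = true
[3.2] NOT false = true
[3.3] NOT true = false
[3] true OR true OR false = true
[4.3] NOT true = false
[4] true OR false OR false = true
[5.2] NOT true = false
[5] true OR false OR false = true
[6.3] NOT false = true
[6] false OR true OR true = true
[7.2] NOT false = true
[7] true OR true = true
[root] false AND true AND true AND true AND true AND true AND true = false
Overall: false → denied

Denied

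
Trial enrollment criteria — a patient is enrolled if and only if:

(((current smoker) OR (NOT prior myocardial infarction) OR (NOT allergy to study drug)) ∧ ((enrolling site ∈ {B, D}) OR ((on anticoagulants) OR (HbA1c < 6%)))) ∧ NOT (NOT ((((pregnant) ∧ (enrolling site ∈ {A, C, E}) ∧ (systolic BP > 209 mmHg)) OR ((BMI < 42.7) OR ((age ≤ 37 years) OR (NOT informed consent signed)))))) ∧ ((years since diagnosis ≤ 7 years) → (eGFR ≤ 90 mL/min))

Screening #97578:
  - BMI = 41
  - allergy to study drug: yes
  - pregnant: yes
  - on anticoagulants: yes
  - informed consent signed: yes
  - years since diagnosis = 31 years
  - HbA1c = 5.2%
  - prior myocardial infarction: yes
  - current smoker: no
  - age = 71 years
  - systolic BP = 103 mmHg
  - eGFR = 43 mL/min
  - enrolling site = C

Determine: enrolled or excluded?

Excluded

Atomic conditions:
  current smoker: no → false
  NOT prior myocardial infarction: yes → false
  NOT allergy to study drug: yes → false
  enrolling site ∈ {B, D}: C is not in the set → false
  on anticoagulants: yes → true
  HbA1c < 6%: 5.2 < 6 is true
  pregnant: yes → true
  enrolling site ∈ {A, C, E}: C is in the set → true
  systolic BP > 209 mmHg: 103 > 209 is false
  BMI < 42.7: 41 < 42.7 is true
  age ≤ 37 years: 71 ≤ 37 is false
  NOT informed consent signed: yes → false
  years since diagnosis ≤ 7 years: 31 ≤ 7 is false
  eGFR ≤ 90 mL/min: 43 ≤ 90 is true
Combine:
[1.1] false OR false OR false = false
[1.2.2] true OR true = true
[1.2] false OR true = true
[1] false AND true = false
[2.1.1.1] true AND true AND false = false
[2.1.1.2.2] false OR false = false
[2.1.1.2] true OR false = true
[2.1.1] false OR true = true
[2.1] NOT true = false
[2] NOT false = true
[3] false → true (antecedent false ⇒ implication holds) = true
[root] false AND true AND true = false
Overall: false → excluded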